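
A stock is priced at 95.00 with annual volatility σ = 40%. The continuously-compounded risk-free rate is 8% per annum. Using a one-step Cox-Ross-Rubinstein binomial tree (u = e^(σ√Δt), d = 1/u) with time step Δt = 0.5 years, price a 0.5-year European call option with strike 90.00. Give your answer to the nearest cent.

17.35

CRR parameters: u = e^(σ√Δt) = e^(0.4·√0.5) = 1.3269, d = 1/u = 0.7536
Per-period rate: rΔt = 0.08·0.5 = 0.04, so R = e^0.04 = 1.0408
Risk-neutral probability p = (e^0.04 − 0.7536)/(1.3269 − 0.7536) = 0.2872/0.5733 = 0.5009
Terminal stock prices: S_u = 126.1, S_d = 71.6
Terminal payoffs (S − K): max(36.06, 0) = 36.06, max(-18.4, 0) = 0
Node 0 (S = 95): V_0 = e^(−0.04)·[0.5009·36.0552 + 0.4991·0.0000] = 17.3535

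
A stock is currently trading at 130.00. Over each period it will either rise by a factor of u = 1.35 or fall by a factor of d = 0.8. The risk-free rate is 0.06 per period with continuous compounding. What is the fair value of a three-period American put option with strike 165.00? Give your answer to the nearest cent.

Risk-neutral probability p = (e^0.06 − 0.8)/(1.35 − 0.8) = 0.2618/0.5500 = 0.4761
Terminal stock prices: S_uuu = 319.8, S_uud = 189.5, S_udd = 112.3, S_ddd = 66.56
Terminal payoffs (K − S): max(-154.8, 0) = 0, max(-24.54, 0) = 0, max(52.68, 0) = 52.68, max(98.44, 0) = 98.44
Node uu (S = 236.9): continuation = e^(−0.06)·[0.4761·0.0000 + 0.5239·0.0000] = 0.0000; exercise value = 0.0000 ≤ continuation, so V_uu = 0.0000
Node ud (S = 140.4): continuation = e^(−0.06)·[0.4761·0.0000 + 0.5239·52.6800] = 25.9935; exercise value = 24.6000 ≤ continuation, so V_ud = 25.9935
Node dd (S = 83.2): continuation = e^(−0.06)·[0.4761·52.6800 + 0.5239·98.4400] = 72.1911; exercise value = 81.8000 > continuation, so V_dd = 81.8000 (exercise)
Node u (S = 175.5): continuation = e^(−0.06)·[0.4761·0.0000 + 0.5239·25.9935] = 12.8258; exercise value = 0.0000 ≤ continuation, so V_u = 12.8258
Node d (S = 104): continuation = e^(−0.06)·[0.4761·25.9935 + 0.5239·81.8000] = 52.0159; exercise value = 61.0000 > continuation, so V_d = 61.0000 (exercise)
Node 0 (S = 130): continuation = e^(−0.06)·[0.4761·12.8258 + 0.5239·61.0000] = 35.8491; exercise value = 35.0000 ≤ continuation, so V_0 = 35.8491

35.85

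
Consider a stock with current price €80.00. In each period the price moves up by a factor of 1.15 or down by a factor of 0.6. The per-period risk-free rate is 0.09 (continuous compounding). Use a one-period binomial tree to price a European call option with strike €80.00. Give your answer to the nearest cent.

Risk-neutral probability p = (e^0.09 − 0.6)/(1.15 − 0.6) = 0.4942/0.5500 = 0.8985
Terminal stock prices: S_u = 92, S_d = 48
Terminal payoffs (S − K): max(12, 0) = 12, max(-32, 0) = 0
Node 0 (S = 80): V_0 = e^(−0.09)·[0.8985·12.0000 + 0.1015·0.0000] = 9.8540

€9.85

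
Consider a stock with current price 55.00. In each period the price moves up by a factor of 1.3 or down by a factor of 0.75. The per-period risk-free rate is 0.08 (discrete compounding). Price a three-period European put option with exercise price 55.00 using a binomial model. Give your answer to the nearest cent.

Risk-neutral probability p = (1 + 0.08 − 0.75)/(1.3 − 0.75) = 0.3300/0.5500 = 0.6000
Terminal stock prices: S_uuu = 120.8, S_uud = 69.71, S_udd = 40.22, S_ddd = 23.2
Terminal payoffs (K − S): max(-65.84, 0) = 0, max(-14.71, 0) = 0, max(14.78, 0) = 14.78, max(31.8, 0) = 31.8
Node uu (S = 92.95): V_uu = 1/1.08·[0.6000·0.0000 + 0.4000·0.0000] = 0.0000
Node ud (S = 53.62): V_ud = 1/1.08·[0.6000·0.0000 + 0.4000·14.7812] = 5.4745
Node dd (S = 30.94): V_dd = 1/1.08·[0.6000·14.7812 + 0.4000·31.7969] = 19.9884
Node u (S = 71.5): V_u = 1/1.08·[0.6000·0.0000 + 0.4000·5.4745] = 2.0276
Node d (S = 41.25): V_d = 1/1.08·[0.6000·5.4745 + 0.4000·19.9884] = 10.4445
Node 0 (S = 55): V_0 = 1/1.08·[0.6000·2.0276 + 0.4000·10.4445] = 4.9948

4.99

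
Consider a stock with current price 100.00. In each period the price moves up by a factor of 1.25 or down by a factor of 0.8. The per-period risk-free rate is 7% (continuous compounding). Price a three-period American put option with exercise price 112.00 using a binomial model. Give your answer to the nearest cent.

Risk-neutral probability p = (e^0.07 − 0.8)/(1.25 − 0.8) = 0.2725/0.4500 = 0.6056
Terminal stock prices: S_uuu = 195.3, S_uud = 125, S_udd = 80, S_ddd = 51.2
Terminal payoffs (K − S): max(-83.31, 0) = 0, max(-13, 0) = 0, max(32, 0) = 32, max(60.8, 0) = 60.8
Node uu (S = 156.2): continuation = e^(−0.07)·[0.6056·0.0000 + 0.3944·0.0000] = 0.0000; exercise value = 0.0000 ≤ continuation, so V_uu = 0.0000
Node ud (S = 100): continuation = e^(−0.07)·[0.6056·0.0000 + 0.3944·32.0000] = 11.7683; exercise value = 12.0000 > continuation, so V_ud = 12.0000 (exercise)
Node dd (S = 64): continuation = e^(−0.07)·[0.6056·32.0000 + 0.3944·60.8000] = 40.4281; exercise value = 48.0000 > continuation, so V_dd = 48.0000 (exercise)
Node u (S = 125): continuation = e^(−0.07)·[0.6056·0.0000 + 0.3944·12.0000] = 4.4131; exercise value = 0.0000 ≤ continuation, so V_u = 4.4131
Node d (S = 80): continuation = e^(−0.07)·[0.6056·12.0000 + 0.3944·48.0000] = 24.4281; exercise value = 32.0000 > continuation, so V_d = 32.0000 (exercise)
Node 0 (S = 100): continuation = e^(−0.07)·[0.6056·4.4131 + 0.3944·32.0000] = 14.2601; exercise value = 12.0000 ≤ continuation, so V_0 = 14.2601

14.26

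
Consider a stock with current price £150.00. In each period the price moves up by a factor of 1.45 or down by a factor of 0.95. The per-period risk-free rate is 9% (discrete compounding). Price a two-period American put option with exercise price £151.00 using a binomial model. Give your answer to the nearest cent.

Risk-neutral probability p = (1 + 0.09 − 0.95)/(1.45 − 0.95) = 0.1400/0.5000 = 0.2800
Terminal stock prices: S_uu = 315.4, S_ud = 206.6, S_dd = 135.4
Terminal payoffs (K − S): max(-164.4, 0) = 0, max(-55.62, 0) = 0, max(15.62, 0) = 15.62
Node u (S = 217.5): continuation = 1/1.09·[0.2800·0.0000 + 0.7200·0.0000] = 0.0000; exercise value = 0.0000 ≤ continuation, so V_u = 0.0000
Node d (S = 142.5): continuation = 1/1.09·[0.2800·0.0000 + 0.7200·15.6250] = 10.3211; exercise value = 8.5000 ≤ continuation, so V_d = 10.3211
Node 0 (S = 150): continuation = 1/1.09·[0.2800·0.0000 + 0.7200·10.3211] = 6.8176; exercise value = 1.0000 ≤ continuation, so V_0 = 6.8176

£6.82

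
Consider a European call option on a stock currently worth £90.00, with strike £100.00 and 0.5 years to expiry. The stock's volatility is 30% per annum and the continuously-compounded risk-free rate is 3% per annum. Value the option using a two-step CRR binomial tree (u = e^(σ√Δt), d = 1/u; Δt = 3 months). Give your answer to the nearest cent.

CRR parameters: u = e^(σ√Δt) = e^(0.3·√0.25) = 1.1618, d = 1/u = 0.8607
Per-period rate: rΔt = 0.03·0.25 = 0.0075, so R = e^0.0075 = 1.0075
Risk-neutral probability p = (e^0.0075 − 0.8607)/(1.1618 − 0.8607) = 0.1468/0.3011 = 0.4876
Terminal stock prices: S_uu = 121.5, S_ud = 90, S_dd = 66.67
Terminal payoffs (S − K): max(21.49, 0) = 21.49, max(-10, 0) = 0, max(-33.33, 0) = 0
Node u (S = 104.6): V_u = e^(−0.0075)·[0.4876·21.4873 + 0.5124·0.0000] = 10.3983
Node d (S = 77.46): V_d = e^(−0.0075)·[0.4876·0.0000 + 0.5124·0.0000] = 0.0000
Node 0 (S = 90): V_0 = e^(−0.0075)·[0.4876·10.3983 + 0.5124·0.0000] = 5.0320

£5.03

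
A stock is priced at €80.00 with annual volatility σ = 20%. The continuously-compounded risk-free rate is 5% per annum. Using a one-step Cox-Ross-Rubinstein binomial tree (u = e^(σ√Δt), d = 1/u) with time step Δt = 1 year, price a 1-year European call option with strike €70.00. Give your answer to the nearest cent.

CRR parameters: u = e^(σ√Δt) = e^(0.2·√1) = 1.2214, d = 1/u = 0.8187
Per-period rate: rΔt = 0.05·1 = 0.05, so R = e^0.05 = 1.0513
Risk-neutral probability p = (e^0.05 − 0.8187)/(1.2214 − 0.8187) = 0.2325/0.4027 = 0.5775
Terminal stock prices: S_u = 97.71, S_d = 65.5
Terminal payoffs (S − K): max(27.71, 0) = 27.71, max(-4.502, 0) = 0
Node 0 (S = 80): V_0 = e^(−0.05)·[0.5775·27.7122 + 0.4225·0.0000] = 15.2231

€15.22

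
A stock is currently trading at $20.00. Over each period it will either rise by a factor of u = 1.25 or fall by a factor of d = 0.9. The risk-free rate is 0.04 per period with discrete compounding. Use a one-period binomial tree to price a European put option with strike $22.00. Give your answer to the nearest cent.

Risk-neutral probability p = (1 + 0.04 − 0.9)/(1.25 − 0.9) = 0.1400/0.3500 = 0.4000
Terminal stock prices: S_u = 25, S_d = 18
Terminal payoffs (K − S): max(-3, 0) = 0, max(4, 0) = 4
Node 0 (S = 20): V_0 = 1/1.04·[0.4000·0.0000 + 0.6000·4.0000] = 2.3077

$2.31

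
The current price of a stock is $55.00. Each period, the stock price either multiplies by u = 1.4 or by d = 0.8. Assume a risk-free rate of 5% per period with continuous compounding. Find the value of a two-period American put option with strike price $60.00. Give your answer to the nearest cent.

$8.85

Risk-neutral probability p = (e^0.05 − 0.8)/(1.4 − 0.8) = 0.2513/0.6000 = 0.4188
Terminal stock prices: S_uu = 107.8, S_ud = 61.6, S_dd = 35.2
Terminal payoffs (K − S): max(-47.8, 0) = 0, max(-1.6, 0) = 0, max(24.8, 0) = 24.8
Node u (S = 77): continuation = e^(−0.05)·[0.4188·0.0000 + 0.5812·0.0000] = 0.0000; exercise value = 0.0000 ≤ continuation, so V_u = 0.0000
Node d (S = 44): continuation = e^(−0.05)·[0.4188·0.0000 + 0.5812·24.8000] = 13.7111; exercise value = 16.0000 > continuation, so V_d = 16.0000 (exercise)
Node 0 (S = 55): continuation = e^(−0.05)·[0.4188·0.0000 + 0.5812·16.0000] = 8.8459; exercise value = 5.0000 ≤ continuation, so V_0 = 8.8459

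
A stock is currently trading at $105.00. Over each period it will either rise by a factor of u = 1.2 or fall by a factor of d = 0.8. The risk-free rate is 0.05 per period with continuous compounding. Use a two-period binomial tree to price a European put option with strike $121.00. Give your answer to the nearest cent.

Risk-neutral probability p = (e^0.05 − 0.8)/(1.2 − 0.8) = 0.2513/0.4000 = 0.6282
Terminal stock prices: S_uu = 151.2, S_ud = 100.8, S_dd = 67.2
Terminal payoffs (K − S): max(-30.2, 0) = 0, max(20.2, 0) = 20.2, max(53.8, 0) = 53.8
Node u (S = 126): V_u = e^(−0.05)·[0.6282·0.0000 + 0.3718·20.2000] = 7.1445
Node d (S = 84): V_d = e^(−0.05)·[0.6282·20.2000 + 0.3718·53.8000] = 31.0988
Node 0 (S = 105): V_0 = e^(−0.05)·[0.6282·7.1445 + 0.3718·31.0988] = 15.2684

$15.27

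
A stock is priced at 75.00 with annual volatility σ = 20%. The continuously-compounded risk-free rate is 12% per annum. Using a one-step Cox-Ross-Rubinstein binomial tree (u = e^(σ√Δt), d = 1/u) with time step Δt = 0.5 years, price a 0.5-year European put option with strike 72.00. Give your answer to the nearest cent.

CRR parameters: u = e^(σ√Δt) = e^(0.2·√0.5) = 1.1519, d = 1/u = 0.8681
Per-period rate: rΔt = 0.12·0.5 = 0.06, so R = e^0.06 = 1.0618
Risk-neutral probability p = (e^0.06 − 0.8681)/(1.1519 − 0.8681) = 0.1937/0.2838 = 0.6826
Terminal stock prices: S_u = 86.39, S_d = 65.11
Terminal payoffs (K − S): max(-14.39, 0) = 0, max(6.891, 0) = 6.891
Node 0 (S = 75): V_0 = e^(−0.06)·[0.6826·0.0000 + 0.3174·6.8907] = 2.0597

2.06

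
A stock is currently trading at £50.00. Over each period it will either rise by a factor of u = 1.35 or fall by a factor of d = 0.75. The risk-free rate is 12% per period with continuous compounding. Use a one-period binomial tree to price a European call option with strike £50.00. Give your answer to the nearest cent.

£9.77

Risk-neutral probability p = (e^0.12 − 0.75)/(1.35 − 0.75) = 0.3775/0.6000 = 0.6292
Terminal stock prices: S_u = 67.5, S_d = 37.5
Terminal payoffs (S − K): max(17.5, 0) = 17.5, max(-12.5, 0) = 0
Node 0 (S = 50): V_0 = e^(−0.12)·[0.6292·17.5000 + 0.3708·0.0000] = 9.7653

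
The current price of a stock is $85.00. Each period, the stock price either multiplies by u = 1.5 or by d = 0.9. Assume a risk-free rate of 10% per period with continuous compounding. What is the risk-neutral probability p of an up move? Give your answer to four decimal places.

Risk-neutral probability p = (e^0.1 − 0.9)/(1.5 − 0.9) = 0.2052/0.6000 = 0.3420

p = 0.3420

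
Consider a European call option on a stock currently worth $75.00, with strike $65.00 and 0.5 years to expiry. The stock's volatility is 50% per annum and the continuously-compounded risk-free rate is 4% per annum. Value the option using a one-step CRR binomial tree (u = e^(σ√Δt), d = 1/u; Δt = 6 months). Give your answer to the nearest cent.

$18.05

CRR parameters: u = e^(σ√Δt) = e^(0.5·√0.5) = 1.4241, d = 1/u = 0.7022
Per-period rate: rΔt = 0.04·0.5 = 0.02, so R = e^0.02 = 1.0202
Risk-neutral probability p = (e^0.02 − 0.7022)/(1.4241 − 0.7022) = 0.3180/0.7219 = 0.4405
Terminal stock prices: S_u = 106.8, S_d = 52.66
Terminal payoffs (S − K): max(41.81, 0) = 41.81, max(-12.34, 0) = 0
Node 0 (S = 75): V_0 = e^(−0.02)·[0.4405·41.8089 + 0.5595·0.0000] = 18.0523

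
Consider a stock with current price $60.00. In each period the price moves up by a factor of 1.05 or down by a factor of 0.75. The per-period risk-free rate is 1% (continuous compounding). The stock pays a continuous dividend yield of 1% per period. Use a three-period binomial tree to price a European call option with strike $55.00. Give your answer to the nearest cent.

Per-period risk-free factor R = e^0.01 = 1.0101; dividend-adjusted growth = e^(0.01−0.01) = 1.0000.
Risk-neutral probability p = (1.0000 − 0.75)/(1.05 − 0.75) = 0.2500/0.3000 = 0.8333
Terminal stock prices: S_uuu = 69.46, S_uud = 49.61, S_udd = 35.44, S_ddd = 25.31
Terminal payoffs (S − K): max(14.46, 0) = 14.46, max(-5.387, 0) = 0, max(-19.56, 0) = 0, max(-29.69, 0) = 0
Node uu (S = 66.15): V_uu = e^(−0.01)·[0.8333·14.4575 + 0.1667·0.0000] = 11.9280
Node ud (S = 47.25): V_ud = e^(−0.01)·[0.8333·0.0000 + 0.1667·0.0000] = 0.0000
Node dd (S = 33.75): V_dd = e^(−0.01)·[0.8333·0.0000 + 0.1667·0.0000] = 0.0000
Node u (S = 63): V_u = e^(−0.01)·[0.8333·11.9280 + 0.1667·0.0000] = 9.8411
Node d (S = 45): V_d = e^(−0.01)·[0.8333·0.0000 + 0.1667·0.0000] = 0.0000
Node 0 (S = 60): V_0 = e^(−0.01)·[0.8333·9.8411 + 0.1667·0.0000] = 8.1193

$8.12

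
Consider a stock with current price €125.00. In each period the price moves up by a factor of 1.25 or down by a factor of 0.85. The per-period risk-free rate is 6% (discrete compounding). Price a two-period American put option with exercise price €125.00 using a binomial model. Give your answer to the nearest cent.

€8.40

Risk-neutral probability p = (1 + 0.06 − 0.85)/(1.25 − 0.85) = 0.2100/0.4000 = 0.5250
Terminal stock prices: S_uu = 195.3, S_ud = 132.8, S_dd = 90.31
Terminal payoffs (K − S): max(-70.31, 0) = 0, max(-7.812, 0) = 0, max(34.69, 0) = 34.69
Node u (S = 156.2): continuation = 1/1.06·[0.5250·0.0000 + 0.4750·0.0000] = 0.0000; exercise value = 0.0000 ≤ continuation, so V_u = 0.0000
Node d (S = 106.2): continuation = 1/1.06·[0.5250·0.0000 + 0.4750·34.6875] = 15.5439; exercise value = 18.7500 > continuation, so V_d = 18.7500 (exercise)
Node 0 (S = 125): continuation = 1/1.06·[0.5250·0.0000 + 0.4750·18.7500] = 8.4021; exercise value = 0.0000 ≤ continuation, so V_0 = 8.4021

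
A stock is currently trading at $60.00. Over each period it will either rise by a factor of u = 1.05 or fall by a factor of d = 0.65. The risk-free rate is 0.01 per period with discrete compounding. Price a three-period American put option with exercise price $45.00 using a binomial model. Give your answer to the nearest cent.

$1.11

Risk-neutral probability p = (1 + 0.01 − 0.65)/(1.05 − 0.65) = 0.3600/0.4000 = 0.9000
Terminal stock prices: S_uuu = 69.46, S_uud = 43, S_udd = 26.62, S_ddd = 16.48
Terminal payoffs (K − S): max(-24.46, 0) = 0, max(2.002, 0) = 2.002, max(18.38, 0) = 18.38, max(28.52, 0) = 28.52
Node uu (S = 66.15): continuation = 1/1.01·[0.9000·0.0000 + 0.1000·2.0025] = 0.1983; exercise value = 0.0000 ≤ continuation, so V_uu = 0.1983
Node ud (S = 40.95): continuation = 1/1.01·[0.9000·2.0025 + 0.1000·18.3825] = 3.6045; exercise value = 4.0500 > continuation, so V_ud = 4.0500 (exercise)
Node dd (S = 25.35): continuation = 1/1.01·[0.9000·18.3825 + 0.1000·28.5225] = 19.2045; exercise value = 19.6500 > continuation, so V_dd = 19.6500 (exercise)
Node u (S = 63): continuation = 1/1.01·[0.9000·0.1983 + 0.1000·4.0500] = 0.5777; exercise value = 0.0000 ≤ continuation, so V_u = 0.5777
Node d (S = 39): continuation = 1/1.01·[0.9000·4.0500 + 0.1000·19.6500] = 5.5545; exercise value = 6.0000 > continuation, so V_d = 6.0000 (exercise)
Node 0 (S = 60): continuation = 1/1.01·[0.9000·0.5777 + 0.1000·6.0000] = 1.1088; exercise value = 0.0000 ≤ continuation, so V_0 = 1.1088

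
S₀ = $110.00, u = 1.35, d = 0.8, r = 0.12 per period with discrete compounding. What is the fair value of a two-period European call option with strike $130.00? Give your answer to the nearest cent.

Risk-neutral probability p = (1 + 0.12 − 0.8)/(1.35 − 0.8) = 0.3200/0.5500 = 0.5818
Terminal stock prices: S_uu = 200.5, S_ud = 118.8, S_dd = 70.4
Terminal payoffs (S − K): max(70.48, 0) = 70.48, max(-11.2, 0) = 0, max(-59.6, 0) = 0
Node u (S = 148.5): V_u = 1/1.12·[0.5818·70.4750 + 0.4182·0.0000] = 36.6104
Node d (S = 88): V_d = 1/1.12·[0.5818·0.0000 + 0.4182·0.0000] = 0.0000
Node 0 (S = 110): V_0 = 1/1.12·[0.5818·36.6104 + 0.4182·0.0000] = 19.0184

$19.02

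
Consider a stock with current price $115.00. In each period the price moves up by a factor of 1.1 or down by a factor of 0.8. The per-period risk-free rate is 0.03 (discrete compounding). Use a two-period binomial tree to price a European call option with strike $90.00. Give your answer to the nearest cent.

Risk-neutral probability p = (1 + 0.03 − 0.8)/(1.1 − 0.8) = 0.2300/0.3000 = 0.7667
Terminal stock prices: S_uu = 139.2, S_ud = 101.2, S_dd = 73.6
Terminal payoffs (S − K): max(49.15, 0) = 49.15, max(11.2, 0) = 11.2, max(-16.4, 0) = 0
Node u (S = 126.5): V_u = 1/1.03·[0.7667·49.1500 + 0.2333·11.2000] = 39.1214
Node d (S = 92): V_d = 1/1.03·[0.7667·11.2000 + 0.2333·0.0000] = 8.3366
Node 0 (S = 115): V_0 = 1/1.03·[0.7667·39.1214 + 0.2333·8.3366] = 31.0080

$31.01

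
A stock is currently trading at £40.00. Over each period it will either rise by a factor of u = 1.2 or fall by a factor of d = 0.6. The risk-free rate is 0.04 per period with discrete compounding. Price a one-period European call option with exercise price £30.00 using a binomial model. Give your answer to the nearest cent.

£12.69

Risk-neutral probability p = (1 + 0.04 − 0.6)/(1.2 − 0.6) = 0.4400/0.6000 = 0.7333
Terminal stock prices: S_u = 48, S_d = 24
Terminal payoffs (S − K): max(18, 0) = 18, max(-6, 0) = 0
Node 0 (S = 40): V_0 = 1/1.04·[0.7333·18.0000 + 0.2667·0.0000] = 12.6923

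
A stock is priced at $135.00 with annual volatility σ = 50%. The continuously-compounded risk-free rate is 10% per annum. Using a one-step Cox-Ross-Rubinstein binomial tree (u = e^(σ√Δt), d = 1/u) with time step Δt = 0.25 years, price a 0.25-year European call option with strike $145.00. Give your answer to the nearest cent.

$13.49

CRR parameters: u = e^(σ√Δt) = e^(0.5·√0.25) = 1.2840, d = 1/u = 0.7788
Per-period rate: rΔt = 0.1·0.25 = 0.025, so R = e^0.025 = 1.0253
Risk-neutral probability p = (e^0.025 − 0.7788)/(1.2840 − 0.7788) = 0.2465/0.5052 = 0.4879
Terminal stock prices: S_u = 173.3, S_d = 105.1
Terminal payoffs (S − K): max(28.34, 0) = 28.34, max(-39.86, 0) = 0
Node 0 (S = 135): V_0 = e^(−0.025)·[0.4879·28.3434 + 0.5121·0.0000] = 13.4882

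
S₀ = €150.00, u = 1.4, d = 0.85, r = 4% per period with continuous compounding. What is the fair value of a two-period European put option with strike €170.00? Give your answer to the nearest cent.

Risk-neutral probability p = (e^0.04 − 0.85)/(1.4 − 0.85) = 0.1908/0.5500 = 0.3469
Terminal stock prices: S_uu = 294, S_ud = 178.5, S_dd = 108.4
Terminal payoffs (K − S): max(-124, 0) = 0, max(-8.5, 0) = 0, max(61.63, 0) = 61.63
Node u (S = 210): V_u = e^(−0.04)·[0.3469·0.0000 + 0.6531·0.0000] = 0.0000
Node d (S = 127.5): V_d = e^(−0.04)·[0.3469·0.0000 + 0.6531·61.6250] = 38.6675
Node 0 (S = 150): V_0 = e^(−0.04)·[0.3469·0.0000 + 0.6531·38.6675] = 24.2624

€24.26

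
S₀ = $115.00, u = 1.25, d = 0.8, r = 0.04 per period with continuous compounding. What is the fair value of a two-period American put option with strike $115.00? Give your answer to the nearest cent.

Risk-neutral probability p = (e^0.04 − 0.8)/(1.25 − 0.8) = 0.2408/0.4500 = 0.5351
Terminal stock prices: S_uu = 179.7, S_ud = 115, S_dd = 73.6
Terminal payoffs (K − S): max(-64.69, 0) = 0, max(0, 0) = 0, max(41.4, 0) = 41.4
Node u (S = 143.8): continuation = e^(−0.04)·[0.5351·0.0000 + 0.4649·0.0000] = 0.0000; exercise value = 0.0000 ≤ continuation, so V_u = 0.0000
Node d (S = 92): continuation = e^(−0.04)·[0.5351·0.0000 + 0.4649·41.4000] = 18.4908; exercise value = 23.0000 > continuation, so V_d = 23.0000 (exercise)
Node 0 (S = 115): continuation = e^(−0.04)·[0.5351·0.0000 + 0.4649·23.0000] = 10.2727; exercise value = 0.0000 ≤ continuation, so V_0 = 10.2727

$10.27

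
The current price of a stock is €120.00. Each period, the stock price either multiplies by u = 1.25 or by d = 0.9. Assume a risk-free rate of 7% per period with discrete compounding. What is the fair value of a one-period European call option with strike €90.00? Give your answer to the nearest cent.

Risk-neutral probability p = (1 + 0.07 − 0.9)/(1.25 − 0.9) = 0.1700/0.3500 = 0.4857
Terminal stock prices: S_u = 150, S_d = 108
Terminal payoffs (S − K): max(60, 0) = 60, max(18, 0) = 18
Node 0 (S = 120): V_0 = 1/1.07·[0.4857·60.0000 + 0.5143·18.0000] = 35.8879

€35.89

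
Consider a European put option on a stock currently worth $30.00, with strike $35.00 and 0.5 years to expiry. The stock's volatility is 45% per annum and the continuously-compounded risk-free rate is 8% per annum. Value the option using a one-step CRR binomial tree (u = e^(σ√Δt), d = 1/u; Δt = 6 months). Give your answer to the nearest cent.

CRR parameters: u = e^(σ√Δt) = e^(0.45·√0.5) = 1.3746, d = 1/u = 0.7275
Per-period rate: rΔt = 0.08·0.5 = 0.04, so R = e^0.04 = 1.0408
Risk-neutral probability p = (e^0.04 − 0.7275)/(1.3746 − 0.7275) = 0.3134/0.6472 = 0.4842
Terminal stock prices: S_u = 41.24, S_d = 21.82
Terminal payoffs (K − S): max(-6.239, 0) = 0, max(13.18, 0) = 13.18
Node 0 (S = 30): V_0 = e^(−0.04)·[0.4842·0.0000 + 0.5158·13.1762] = 6.5302

$6.53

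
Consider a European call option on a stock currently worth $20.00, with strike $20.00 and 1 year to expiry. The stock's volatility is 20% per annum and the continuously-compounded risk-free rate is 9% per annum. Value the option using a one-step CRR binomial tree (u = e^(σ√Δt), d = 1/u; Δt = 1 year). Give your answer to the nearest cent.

CRR parameters: u = e^(σ√Δt) = e^(0.2·√1) = 1.2214, d = 1/u = 0.8187
Per-period rate: rΔt = 0.09·1 = 0.09, so R = e^0.09 = 1.0942
Risk-neutral probability p = (e^0.09 − 0.8187)/(1.2214 − 0.8187) = 0.2754/0.4027 = 0.6840
Terminal stock prices: S_u = 24.43, S_d = 16.37
Terminal payoffs (S − K): max(4.428, 0) = 4.428, max(-3.625, 0) = 0
Node 0 (S = 20): V_0 = e^(−0.09)·[0.6840·4.4281 + 0.3160·0.0000] = 2.7683

$2.77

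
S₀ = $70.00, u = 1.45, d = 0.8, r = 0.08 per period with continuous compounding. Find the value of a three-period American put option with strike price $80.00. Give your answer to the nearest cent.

Risk-neutral probability p = (e^0.08 − 0.8)/(1.45 − 0.8) = 0.2833/0.6500 = 0.4358
Terminal stock prices: S_uuu = 213.4, S_uud = 117.7, S_udd = 64.96, S_ddd = 35.84
Terminal payoffs (K − S): max(-133.4, 0) = 0, max(-37.74, 0) = 0, max(15.04, 0) = 15.04, max(44.16, 0) = 44.16
Node uu (S = 147.2): continuation = e^(−0.08)·[0.4358·0.0000 + 0.5642·0.0000] = 0.0000; exercise value = 0.0000 ≤ continuation, so V_uu = 0.0000
Node ud (S = 81.2): continuation = e^(−0.08)·[0.4358·0.0000 + 0.5642·15.0400] = 7.8328; exercise value = 0.0000 ≤ continuation, so V_ud = 7.8328
Node dd (S = 44.8): continuation = e^(−0.08)·[0.4358·15.0400 + 0.5642·44.1600] = 29.0493; exercise value = 35.2000 > continuation, so V_dd = 35.2000 (exercise)
Node u (S = 101.5): continuation = e^(−0.08)·[0.4358·0.0000 + 0.5642·7.8328] = 4.0793; exercise value = 0.0000 ≤ continuation, so V_u = 4.0793
Node d (S = 56): continuation = e^(−0.08)·[0.4358·7.8328 + 0.5642·35.2000] = 21.4834; exercise value = 24.0000 > continuation, so V_d = 24.0000 (exercise)
Node 0 (S = 70): continuation = e^(−0.08)·[0.4358·4.0793 + 0.5642·24.0000] = 14.1403; exercise value = 10.0000 ≤ continuation, so V_0 = 14.1403

$14.14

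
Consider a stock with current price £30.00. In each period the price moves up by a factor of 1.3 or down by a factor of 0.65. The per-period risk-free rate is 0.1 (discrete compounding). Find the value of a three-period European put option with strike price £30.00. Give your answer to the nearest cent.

£2.47

Risk-neutral probability p = (1 + 0.1 − 0.65)/(1.3 − 0.65) = 0.4500/0.6500 = 0.6923
Terminal stock prices: S_uuu = 65.91, S_uud = 32.96, S_udd = 16.48, S_ddd = 8.239
Terminal payoffs (K − S): max(-35.91, 0) = 0, max(-2.955, 0) = 0, max(13.52, 0) = 13.52, max(21.76, 0) = 21.76
Node uu (S = 50.7): V_uu = 1/1.1·[0.6923·0.0000 + 0.3077·0.0000] = 0.0000
Node ud (S = 25.35): V_ud = 1/1.1·[0.6923·0.0000 + 0.3077·13.5225] = 3.7825
Node dd (S = 12.68): V_dd = 1/1.1·[0.6923·13.5225 + 0.3077·21.7613] = 14.5977
Node u (S = 39): V_u = 1/1.1·[0.6923·0.0000 + 0.3077·3.7825] = 1.0580
Node d (S = 19.5): V_d = 1/1.1·[0.6923·3.7825 + 0.3077·14.5977] = 6.4639
Node 0 (S = 30): V_0 = 1/1.1·[0.6923·1.0580 + 0.3077·6.4639] = 2.4740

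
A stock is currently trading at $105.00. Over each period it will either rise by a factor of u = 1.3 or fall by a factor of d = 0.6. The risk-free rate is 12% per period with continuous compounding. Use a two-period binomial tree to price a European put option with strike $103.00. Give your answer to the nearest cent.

$9.28

Risk-neutral probability p = (e^0.12 − 0.6)/(1.3 − 0.6) = 0.5275/0.7000 = 0.7536
Terminal stock prices: S_uu = 177.5, S_ud = 81.9, S_dd = 37.8
Terminal payoffs (K − S): max(-74.45, 0) = 0, max(21.1, 0) = 21.1, max(65.2, 0) = 65.2
Node u (S = 136.5): V_u = e^(−0.12)·[0.7536·0.0000 + 0.2464·21.1000] = 4.6118
Node d (S = 63): V_d = e^(−0.12)·[0.7536·21.1000 + 0.2464·65.2000] = 28.3528
Node 0 (S = 105): V_0 = e^(−0.12)·[0.7536·4.6118 + 0.2464·28.3528] = 9.2793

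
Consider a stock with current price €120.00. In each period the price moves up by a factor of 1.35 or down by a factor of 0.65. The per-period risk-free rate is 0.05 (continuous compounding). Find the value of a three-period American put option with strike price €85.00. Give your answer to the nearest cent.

Risk-neutral probability p = (e^0.05 − 0.65)/(1.35 − 0.65) = 0.4013/0.7000 = 0.5732
Terminal stock prices: S_uuu = 295.2, S_uud = 142.2, S_udd = 68.45, S_ddd = 32.95
Terminal payoffs (K − S): max(-210.2, 0) = 0, max(-57.16, 0) = 0, max(16.55, 0) = 16.55, max(52.05, 0) = 52.05
Node uu (S = 218.7): continuation = e^(−0.05)·[0.5732·0.0000 + 0.4268·0.0000] = 0.0000; exercise value = 0.0000 ≤ continuation, so V_uu = 0.0000
Node ud (S = 105.3): continuation = e^(−0.05)·[0.5732·0.0000 + 0.4268·16.5550] = 6.7204; exercise value = 0.0000 ≤ continuation, so V_ud = 6.7204
Node dd (S = 50.7): continuation = e^(−0.05)·[0.5732·16.5550 + 0.4268·52.0450] = 30.1545; exercise value = 34.3000 > continuation, so V_dd = 34.3000 (exercise)
Node u (S = 162): continuation = e^(−0.05)·[0.5732·0.0000 + 0.4268·6.7204] = 2.7281; exercise value = 0.0000 ≤ continuation, so V_u = 2.7281
Node d (S = 78): continuation = e^(−0.05)·[0.5732·6.7204 + 0.4268·34.3000] = 17.5884; exercise value = 7.0000 ≤ continuation, so V_d = 17.5884
Node 0 (S = 120): continuation = e^(−0.05)·[0.5732·2.7281 + 0.4268·17.5884] = 8.6275; exercise value = 0.0000 ≤ continuation, so V_0 = 8.6275

€8.63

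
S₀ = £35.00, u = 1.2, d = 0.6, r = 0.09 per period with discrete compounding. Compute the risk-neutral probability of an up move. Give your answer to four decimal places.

p = 0.8167

Risk-neutral probability p = (1 + 0.09 − 0.6)/(1.2 − 0.6) = 0.4900/0.6000 = 0.8167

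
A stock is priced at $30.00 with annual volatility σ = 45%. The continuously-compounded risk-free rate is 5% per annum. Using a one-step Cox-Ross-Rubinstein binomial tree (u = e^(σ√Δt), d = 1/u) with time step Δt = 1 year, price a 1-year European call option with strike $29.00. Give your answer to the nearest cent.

$7.63

CRR parameters: u = e^(σ√Δt) = e^(0.45·√1) = 1.5683, d = 1/u = 0.6376
Per-period rate: rΔt = 0.05·1 = 0.05, so R = e^0.05 = 1.0513
Risk-neutral probability p = (e^0.05 − 0.6376)/(1.5683 − 0.6376) = 0.4136/0.9307 = 0.4445
Terminal stock prices: S_u = 47.05, S_d = 19.13
Terminal payoffs (S − K): max(18.05, 0) = 18.05, max(-9.871, 0) = 0
Node 0 (S = 30): V_0 = e^(−0.05)·[0.4445·18.0494 + 0.5555·0.0000] = 7.6308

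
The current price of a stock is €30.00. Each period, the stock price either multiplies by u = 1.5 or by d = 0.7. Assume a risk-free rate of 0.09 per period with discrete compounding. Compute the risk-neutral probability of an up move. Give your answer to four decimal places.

Risk-neutral probability p = (1 + 0.09 − 0.7)/(1.5 − 0.7) = 0.3900/0.8000 = 0.4875

p = 0.4875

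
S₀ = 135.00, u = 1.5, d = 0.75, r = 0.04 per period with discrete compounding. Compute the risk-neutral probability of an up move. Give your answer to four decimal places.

p = 0.3867

Risk-neutral probability p = (1 + 0.04 − 0.75)/(1.5 − 0.75) = 0.2900/0.7500 = 0.3867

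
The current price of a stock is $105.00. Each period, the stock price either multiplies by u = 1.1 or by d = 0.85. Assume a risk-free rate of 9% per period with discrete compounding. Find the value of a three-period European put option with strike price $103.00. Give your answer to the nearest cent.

$0.07

Risk-neutral probability p = (1 + 0.09 − 0.85)/(1.1 − 0.85) = 0.2400/0.2500 = 0.9600
Terminal stock prices: S_uuu = 139.8, S_uud = 108, S_udd = 83.45, S_ddd = 64.48
Terminal payoffs (K − S): max(-36.76, 0) = 0, max(-4.993, 0) = 0, max(19.55, 0) = 19.55, max(38.52, 0) = 38.52
Node uu (S = 127.1): V_uu = 1/1.09·[0.9600·0.0000 + 0.0400·0.0000] = 0.0000
Node ud (S = 98.18): V_ud = 1/1.09·[0.9600·0.0000 + 0.0400·19.5512] = 0.7175
Node dd (S = 75.86): V_dd = 1/1.09·[0.9600·19.5512 + 0.0400·38.5169] = 18.6329
Node u (S = 115.5): V_u = 1/1.09·[0.9600·0.0000 + 0.0400·0.7175] = 0.0263
Node d (S = 89.25): V_d = 1/1.09·[0.9600·0.7175 + 0.0400·18.6329] = 1.3157
Node 0 (S = 105): V_0 = 1/1.09·[0.9600·0.0263 + 0.0400·1.3157] = 0.0715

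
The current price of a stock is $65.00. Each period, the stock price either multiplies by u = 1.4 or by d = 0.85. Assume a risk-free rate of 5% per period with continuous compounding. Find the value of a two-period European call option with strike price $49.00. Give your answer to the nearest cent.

$21.40

Risk-neutral probability p = (e^0.05 − 0.85)/(1.4 − 0.85) = 0.2013/0.5500 = 0.3659
Terminal stock prices: S_uu = 127.4, S_ud = 77.35, S_dd = 46.96
Terminal payoffs (S − K): max(78.4, 0) = 78.4, max(28.35, 0) = 28.35, max(-2.038, 0) = 0
Node u (S = 91): V_u = e^(−0.05)·[0.3659·78.4000 + 0.6341·28.3500] = 44.3898
Node d (S = 55.25): V_d = e^(−0.05)·[0.3659·28.3500 + 0.6341·0.0000] = 9.8686
Node 0 (S = 65): V_0 = e^(−0.05)·[0.3659·44.3898 + 0.6341·9.8686] = 21.4041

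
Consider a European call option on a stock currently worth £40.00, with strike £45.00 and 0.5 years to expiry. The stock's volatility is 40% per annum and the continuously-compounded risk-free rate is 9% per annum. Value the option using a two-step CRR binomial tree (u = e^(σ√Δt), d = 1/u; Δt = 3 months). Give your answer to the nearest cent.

CRR parameters: u = e^(σ√Δt) = e^(0.4·√0.25) = 1.2214, d = 1/u = 0.8187
Per-period rate: rΔt = 0.09·0.25 = 0.0225, so R = e^0.0225 = 1.0228
Risk-neutral probability p = (e^0.0225 − 0.8187)/(1.2214 − 0.8187) = 0.2040/0.4027 = 0.5067
Terminal stock prices: S_uu = 59.67, S_ud = 40, S_dd = 26.81
Terminal payoffs (S − K): max(14.67, 0) = 14.67, max(-5, 0) = 0, max(-18.19, 0) = 0
Node u (S = 48.86): V_u = e^(−0.0225)·[0.5067·14.6730 + 0.4933·0.0000] = 7.2690
Node d (S = 32.75): V_d = e^(−0.0225)·[0.5067·0.0000 + 0.4933·0.0000] = 0.0000
Node 0 (S = 40): V_0 = e^(−0.0225)·[0.5067·7.2690 + 0.4933·0.0000] = 3.6011

£3.60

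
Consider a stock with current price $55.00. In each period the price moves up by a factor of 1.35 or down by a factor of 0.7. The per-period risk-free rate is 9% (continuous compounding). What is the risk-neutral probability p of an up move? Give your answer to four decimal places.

p = 0.6064

Risk-neutral probability p = (e^0.09 − 0.7)/(1.35 − 0.7) = 0.3942/0.6500 = 0.6064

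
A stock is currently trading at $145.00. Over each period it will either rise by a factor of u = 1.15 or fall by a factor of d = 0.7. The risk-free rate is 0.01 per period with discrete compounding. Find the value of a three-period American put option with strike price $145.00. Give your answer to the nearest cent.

Risk-neutral probability p = (1 + 0.01 − 0.7)/(1.15 − 0.7) = 0.3100/0.4500 = 0.6889
Terminal stock prices: S_uuu = 220.5, S_uud = 134.2, S_udd = 81.71, S_ddd = 49.73
Terminal payoffs (K − S): max(-75.53, 0) = 0, max(10.77, 0) = 10.77, max(63.29, 0) = 63.29, max(95.27, 0) = 95.27
Node uu (S = 191.8): continuation = 1/1.01·[0.6889·0.0000 + 0.3111·10.7663] = 3.3163; exercise value = 0.0000 ≤ continuation, so V_uu = 3.3163
Node ud (S = 116.7): continuation = 1/1.01·[0.6889·10.7663 + 0.3111·63.2925] = 26.8394; exercise value = 28.2750 > continuation, so V_ud = 28.2750 (exercise)
Node dd (S = 71.05): continuation = 1/1.01·[0.6889·63.2925 + 0.3111·95.2650] = 72.5144; exercise value = 73.9500 > continuation, so V_dd = 73.9500 (exercise)
Node u (S = 166.8): continuation = 1/1.01·[0.6889·3.3163 + 0.3111·28.2750] = 10.9715; exercise value = 0.0000 ≤ continuation, so V_u = 10.9715
Node d (S = 101.5): continuation = 1/1.01·[0.6889·28.2750 + 0.3111·73.9500] = 42.0644; exercise value = 43.5000 > continuation, so V_d = 43.5000 (exercise)
Node 0 (S = 145): continuation = 1/1.01·[0.6889·10.9715 + 0.3111·43.5000] = 20.8827; exercise value = 0.0000 ≤ continuation, so V_0 = 20.8827

$20.88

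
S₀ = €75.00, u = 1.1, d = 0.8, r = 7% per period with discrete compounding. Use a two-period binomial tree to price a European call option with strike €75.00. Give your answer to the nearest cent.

Risk-neutral probability p = (1 + 0.07 − 0.8)/(1.1 − 0.8) = 0.2700/0.3000 = 0.9000
Terminal stock prices: S_uu = 90.75, S_ud = 66, S_dd = 48
Terminal payoffs (S − K): max(15.75, 0) = 15.75, max(-9, 0) = 0, max(-27, 0) = 0
Node u (S = 82.5): V_u = 1/1.07·[0.9000·15.7500 + 0.1000·0.0000] = 13.2477
Node d (S = 60): V_d = 1/1.07·[0.9000·0.0000 + 0.1000·0.0000] = 0.0000
Node 0 (S = 75): V_0 = 1/1.07·[0.9000·13.2477 + 0.1000·0.0000] = 11.1429

€11.14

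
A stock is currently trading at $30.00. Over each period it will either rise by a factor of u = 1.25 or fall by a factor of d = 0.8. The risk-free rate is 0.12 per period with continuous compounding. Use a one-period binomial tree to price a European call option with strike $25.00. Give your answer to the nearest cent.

Risk-neutral probability p = (e^0.12 − 0.8)/(1.25 − 0.8) = 0.3275/0.4500 = 0.7278
Terminal stock prices: S_u = 37.5, S_d = 24
Terminal payoffs (S − K): max(12.5, 0) = 12.5, max(-1, 0) = 0
Node 0 (S = 30): V_0 = e^(−0.12)·[0.7278·12.5000 + 0.2722·0.0000] = 8.0684

$8.07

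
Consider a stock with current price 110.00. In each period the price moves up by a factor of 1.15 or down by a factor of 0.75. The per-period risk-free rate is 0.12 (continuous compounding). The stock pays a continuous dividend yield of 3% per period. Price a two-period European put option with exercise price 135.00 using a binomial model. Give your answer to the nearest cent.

Per-period risk-free factor R = e^0.12 = 1.1275; dividend-adjusted growth = e^(0.12−0.03) = 1.0942.
Risk-neutral probability p = (1.0942 − 0.75)/(1.15 − 0.75) = 0.3442/0.4000 = 0.8604
Terminal stock prices: S_uu = 145.5, S_ud = 94.87, S_dd = 61.88
Terminal payoffs (K − S): max(-10.47, 0) = 0, max(40.13, 0) = 40.13, max(73.12, 0) = 73.12
Node u (S = 126.5): V_u = e^(−0.12)·[0.8604·0.0000 + 0.1396·40.1250] = 4.9668
Node d (S = 82.5): V_d = e^(−0.12)·[0.8604·40.1250 + 0.1396·73.1250] = 39.6725
Node 0 (S = 110): V_0 = e^(−0.12)·[0.8604·4.9668 + 0.1396·39.6725] = 8.7011

8.70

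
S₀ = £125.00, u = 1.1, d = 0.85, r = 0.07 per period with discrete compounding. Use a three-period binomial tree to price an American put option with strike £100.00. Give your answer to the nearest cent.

£0.14

Risk-neutral probability p = (1 + 0.07 − 0.85)/(1.1 − 0.85) = 0.2200/0.2500 = 0.8800
Terminal stock prices: S_uuu = 166.4, S_uud = 128.6, S_udd = 99.34, S_ddd = 76.77
Terminal payoffs (K − S): max(-66.38, 0) = 0, max(-28.56, 0) = 0, max(0.6563, 0) = 0.6563, max(23.23, 0) = 23.23
Node uu (S = 151.3): continuation = 1/1.07·[0.8800·0.0000 + 0.1200·0.0000] = 0.0000; exercise value = 0.0000 ≤ continuation, so V_uu = 0.0000
Node ud (S = 116.9): continuation = 1/1.07·[0.8800·0.0000 + 0.1200·0.6563] = 0.0736; exercise value = 0.0000 ≤ continuation, so V_ud = 0.0736
Node dd (S = 90.31): continuation = 1/1.07·[0.8800·0.6563 + 0.1200·23.2344] = 3.1454; exercise value = 9.6875 > continuation, so V_dd = 9.6875 (exercise)
Node u (S = 137.5): continuation = 1/1.07·[0.8800·0.0000 + 0.1200·0.0736] = 0.0083; exercise value = 0.0000 ≤ continuation, so V_u = 0.0083
Node d (S = 106.2): continuation = 1/1.07·[0.8800·0.0736 + 0.1200·9.6875] = 1.1470; exercise value = 0.0000 ≤ continuation, so V_d = 1.1470
Node 0 (S = 125): continuation = 1/1.07·[0.8800·0.0083 + 0.1200·1.1470] = 0.1354; exercise value = 0.0000 ≤ continuation, so V_0 = 0.1354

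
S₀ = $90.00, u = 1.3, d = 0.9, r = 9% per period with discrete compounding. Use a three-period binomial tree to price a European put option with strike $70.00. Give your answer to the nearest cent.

$0.49

Risk-neutral probability p = (1 + 0.09 − 0.9)/(1.3 − 0.9) = 0.1900/0.4000 = 0.4750
Terminal stock prices: S_uuu = 197.7, S_uud = 136.9, S_udd = 94.77, S_ddd = 65.61
Terminal payoffs (K − S): max(-127.7, 0) = 0, max(-66.89, 0) = 0, max(-24.77, 0) = 0, max(4.39, 0) = 4.39
Node uu (S = 152.1): V_uu = 1/1.09·[0.4750·0.0000 + 0.5250·0.0000] = 0.0000
Node ud (S = 105.3): V_ud = 1/1.09·[0.4750·0.0000 + 0.5250·0.0000] = 0.0000
Node dd (S = 72.9): V_dd = 1/1.09·[0.4750·0.0000 + 0.5250·4.3900] = 2.1144
Node u (S = 117): V_u = 1/1.09·[0.4750·0.0000 + 0.5250·0.0000] = 0.0000
Node d (S = 81): V_d = 1/1.09·[0.4750·0.0000 + 0.5250·2.1144] = 1.0184
Node 0 (S = 90): V_0 = 1/1.09·[0.4750·0.0000 + 0.5250·1.0184] = 0.4905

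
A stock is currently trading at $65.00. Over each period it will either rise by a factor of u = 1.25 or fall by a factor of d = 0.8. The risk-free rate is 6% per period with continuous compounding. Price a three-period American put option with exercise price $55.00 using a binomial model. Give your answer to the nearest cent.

Risk-neutral probability p = (e^0.06 − 0.8)/(1.25 − 0.8) = 0.2618/0.4500 = 0.5819
Terminal stock prices: S_uuu = 127, S_uud = 81.25, S_udd = 52, S_ddd = 33.28
Terminal payoffs (K − S): max(-71.95, 0) = 0, max(-26.25, 0) = 0, max(3, 0) = 3, max(21.72, 0) = 21.72
Node uu (S = 101.6): continuation = e^(−0.06)·[0.5819·0.0000 + 0.4181·0.0000] = 0.0000; exercise value = 0.0000 ≤ continuation, so V_uu = 0.0000
Node ud (S = 65): continuation = e^(−0.06)·[0.5819·0.0000 + 0.4181·3.0000] = 1.1814; exercise value = 0.0000 ≤ continuation, so V_ud = 1.1814
Node dd (S = 41.6): continuation = e^(−0.06)·[0.5819·3.0000 + 0.4181·21.7200] = 10.1970; exercise value = 13.4000 > continuation, so V_dd = 13.4000 (exercise)
Node u (S = 81.25): continuation = e^(−0.06)·[0.5819·0.0000 + 0.4181·1.1814] = 0.4652; exercise value = 0.0000 ≤ continuation, so V_u = 0.4652
Node d (S = 52): continuation = e^(−0.06)·[0.5819·1.1814 + 0.4181·13.4000] = 5.9242; exercise value = 3.0000 ≤ continuation, so V_d = 5.9242
Node 0 (S = 65): continuation = e^(−0.06)·[0.5819·0.4652 + 0.4181·5.9242] = 2.5878; exercise value = 0.0000 ≤ continuation, so V_0 = 2.5878

$2.59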